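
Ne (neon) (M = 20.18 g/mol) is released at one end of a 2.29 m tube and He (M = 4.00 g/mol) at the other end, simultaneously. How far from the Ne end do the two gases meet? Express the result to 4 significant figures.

0.7055 m

Distances travelled in equal time are proportional to diffusion rates, so d_Ne/d_He = √(M_He/M_Ne) = √(4.00/20.18) = 0.4452.
With d_Ne + d_He = 2.29 m, d_He = 2.29/(1 + 0.4452) = 1.585 m.
d_Ne = 2.29 − 1.585 = 0.7055 m.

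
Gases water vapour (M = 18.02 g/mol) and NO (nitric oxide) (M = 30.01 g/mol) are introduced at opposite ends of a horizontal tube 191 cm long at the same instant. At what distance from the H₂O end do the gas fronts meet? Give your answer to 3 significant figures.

The fronts meet when d_H₂O + d_NO = L with d_H₂O/d_NO = √(M_NO/M_H₂O) (Graham's law). Here √(M_NO/M_H₂O) = √(30.01/18.02) = 1.290.
With d_H₂O + d_NO = 191 cm, d_NO = 191/(1 + 1.290) = 83.39 cm.
d_H₂O = 191 − 83.39 = 108 cm.

108 cm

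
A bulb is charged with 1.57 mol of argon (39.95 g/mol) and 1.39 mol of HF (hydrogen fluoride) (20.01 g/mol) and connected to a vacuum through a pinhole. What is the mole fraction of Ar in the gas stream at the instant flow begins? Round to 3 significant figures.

Effusion rate of each component ∝ n_i/√M_i (partial pressure × 1/√M).
Mole fraction of Ar in the effusate = (n_Ar/√M_Ar) / (n_Ar/√M_Ar + n_HF/√M_HF)
= (1.57/√39.95) / (1.57/√39.95 + 1.39/√20.01) = 0.2484/(0.2484 + 0.3107) = 0.444.

0.444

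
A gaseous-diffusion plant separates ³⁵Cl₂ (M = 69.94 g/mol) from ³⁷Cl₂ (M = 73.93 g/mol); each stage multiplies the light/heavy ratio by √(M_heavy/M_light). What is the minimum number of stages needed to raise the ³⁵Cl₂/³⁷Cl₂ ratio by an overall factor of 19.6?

108

With α = √(73.93/69.94) per stage, ln α = ½ ln(1.05705) = 0.02774.
Need α^N ≥ 19.6 ⇒ N ≥ ln(19.6) / ln α = 2.976 / 0.02774 = 107.26.
So at least 108 stages are needed.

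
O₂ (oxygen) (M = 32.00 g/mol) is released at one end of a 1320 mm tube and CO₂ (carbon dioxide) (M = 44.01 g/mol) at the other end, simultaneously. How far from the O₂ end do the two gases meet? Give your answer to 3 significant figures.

Distances travelled in equal time are proportional to diffusion rates, so d_O₂/d_CO₂ = √(M_CO₂/M_O₂) = √(44.01/32.00) = 1.173.
With d_O₂ + d_CO₂ = 1320 mm, d_CO₂ = 1320/(1 + 1.173) = 607.5 mm.
d_O₂ = 1320 − 607.5 = 712 mm.

712 mm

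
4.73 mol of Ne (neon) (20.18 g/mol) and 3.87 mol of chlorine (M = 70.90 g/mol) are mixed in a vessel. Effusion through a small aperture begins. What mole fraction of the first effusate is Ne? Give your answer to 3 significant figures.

0.696

The effusion rate of species i is ∝ p_i/√M_i ∝ n_i/√M_i.
Mole fraction of Ne in the effusate = (n_Ne/√M_Ne) / (n_Ne/√M_Ne + n_Cl₂/√M_Cl₂)
= (4.73/√20.18) / (4.73/√20.18 + 3.87/√70.90) = 1.053/(1.053 + 0.4596) = 0.696.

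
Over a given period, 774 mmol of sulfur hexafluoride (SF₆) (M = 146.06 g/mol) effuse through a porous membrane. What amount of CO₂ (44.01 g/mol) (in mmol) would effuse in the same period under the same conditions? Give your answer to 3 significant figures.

1410 mmol

By Graham's law, rate_CO₂/rate_SF₆ = √(M_SF₆/M_CO₂) = √(146.06/44.01) = √3.319 = 1.822.
So the amount for CO₂ is 774 × 1.822 = 1410 mmol.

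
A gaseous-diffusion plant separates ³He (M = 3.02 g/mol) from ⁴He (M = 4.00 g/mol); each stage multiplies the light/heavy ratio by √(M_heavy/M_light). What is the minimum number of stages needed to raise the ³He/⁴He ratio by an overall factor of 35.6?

26

With α = √(4.00/3.02) per stage, ln α = ½ ln(1.32450) = 0.1405.
Need α^N ≥ 35.6 ⇒ N ≥ ln(35.6) / ln α = 3.572 / 0.1405 = 25.42.
So at least 26 stages are needed.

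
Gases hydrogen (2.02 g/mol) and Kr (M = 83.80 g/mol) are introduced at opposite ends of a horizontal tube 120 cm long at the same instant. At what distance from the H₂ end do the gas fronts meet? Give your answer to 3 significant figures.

104 cm

Distances travelled in equal time are proportional to diffusion rates, so d_H₂/d_Kr = √(M_Kr/M_H₂) = √(83.80/2.02) = 6.441.
With d_H₂ + d_Kr = 120 cm, d_Kr = 120/(1 + 6.441) = 16.13 cm.
d_H₂ = 120 − 16.13 = 104 cm.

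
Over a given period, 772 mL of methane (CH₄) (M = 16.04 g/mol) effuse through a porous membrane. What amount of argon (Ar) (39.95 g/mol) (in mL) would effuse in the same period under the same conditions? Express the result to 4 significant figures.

489.2 mL

Since effusion rate ∝ 1/√M, rate_Ar/rate_CH₄ = √(M_CH₄/M_Ar) = √(16.04/39.95) = √0.4015 = 0.6336.
So the volume for Ar is 772 × 0.6336 = 489.2 mL.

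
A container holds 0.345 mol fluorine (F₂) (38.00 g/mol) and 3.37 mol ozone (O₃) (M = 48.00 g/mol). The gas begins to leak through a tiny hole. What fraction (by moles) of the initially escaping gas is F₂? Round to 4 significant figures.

0.1032

The effusion rate of species i is ∝ p_i/√M_i ∝ n_i/√M_i.
So x_F₂ in the escaping gas = (n_F₂/√M_F₂) / Σ(n_i/√M_i)
= (0.345/√38.00) / (0.345/√38.00 + 3.37/√48.00) = 0.05597/(0.05597 + 0.4864) = 0.1032.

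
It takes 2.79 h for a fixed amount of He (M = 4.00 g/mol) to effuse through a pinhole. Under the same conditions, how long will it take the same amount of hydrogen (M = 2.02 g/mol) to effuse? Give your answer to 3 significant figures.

From Graham's law, t_H₂/t_He = √(M_H₂/M_He) = √(2.02/4.00) = √0.5050 = 0.7106.
So the time for H₂ is 2.79 × 0.7106 = 1.98 h.

1.98 h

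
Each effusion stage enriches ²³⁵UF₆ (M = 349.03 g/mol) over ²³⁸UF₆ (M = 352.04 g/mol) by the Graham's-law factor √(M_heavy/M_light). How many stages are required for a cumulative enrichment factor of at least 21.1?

With α = √(352.04/349.03) per stage, ln α = ½ ln(1.00862) = 0.004293.
Need α^N ≥ 21.1 ⇒ N ≥ ln(21.1) / ln α = 3.049 / 0.004293 = 710.21.
Rounding up, N = 711 stages.

711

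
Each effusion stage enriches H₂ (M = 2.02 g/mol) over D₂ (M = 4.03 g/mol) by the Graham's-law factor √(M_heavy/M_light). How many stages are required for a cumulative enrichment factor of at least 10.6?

7

Per stage α = (4.03/2.02)^(1/2) = 1.99505^0.5, giving ln α = 0.3453.
Need α^N ≥ 10.6 ⇒ N ≥ ln(10.6) / ln α = 2.361 / 0.3453 = 6.84.
So at least 7 stages are needed.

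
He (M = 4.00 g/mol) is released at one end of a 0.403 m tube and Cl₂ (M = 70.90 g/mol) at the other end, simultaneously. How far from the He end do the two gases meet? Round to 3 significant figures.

Graham's law gives d_He/d_Cl₂ = rate_He/rate_Cl₂ = √(M_Cl₂/M_He) = √(70.90/4.00) = 4.210.
With d_He + d_Cl₂ = 0.403 m, d_Cl₂ = 0.403/(1 + 4.210) = 0.07735 m.
d_He = 0.403 − 0.07735 = 0.326 m.

0.326 m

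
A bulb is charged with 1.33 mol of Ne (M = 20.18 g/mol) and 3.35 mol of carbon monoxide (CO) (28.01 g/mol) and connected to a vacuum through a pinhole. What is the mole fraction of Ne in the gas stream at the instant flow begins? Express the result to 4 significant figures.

0.3187

The effusion rate of species i is ∝ p_i/√M_i ∝ n_i/√M_i.
So x_Ne in the escaping gas = (n_Ne/√M_Ne) / Σ(n_i/√M_i)
= (1.33/√20.18) / (1.33/√20.18 + 3.35/√28.01) = 0.2961/(0.2961 + 0.6330) = 0.3187.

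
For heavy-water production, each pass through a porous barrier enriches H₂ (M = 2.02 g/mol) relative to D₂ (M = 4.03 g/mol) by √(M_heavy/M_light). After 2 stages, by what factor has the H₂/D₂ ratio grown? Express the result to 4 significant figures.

1.995

Overall factor = α^2 with α = √(4.03/2.02), i.e. (4.03/2.02)^(2/2).
= 1.99505^1 = 1.995.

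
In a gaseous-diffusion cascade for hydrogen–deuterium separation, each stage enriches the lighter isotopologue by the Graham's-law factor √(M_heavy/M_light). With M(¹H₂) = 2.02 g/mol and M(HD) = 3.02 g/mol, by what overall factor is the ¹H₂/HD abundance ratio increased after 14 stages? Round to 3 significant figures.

16.7

The single-stage factor is √(M_heavy/M_light), so 14 stages give [√(3.02/2.02)]^14 = (3.02/2.02)^(14/2).
= 1.49505^7 = 16.7.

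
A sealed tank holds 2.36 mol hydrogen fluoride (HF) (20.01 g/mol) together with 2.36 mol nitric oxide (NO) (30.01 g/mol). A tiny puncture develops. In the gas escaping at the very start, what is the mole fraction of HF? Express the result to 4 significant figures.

Effusion rate of each component ∝ n_i/√M_i (partial pressure × 1/√M).
x_HF(eff) = (n_HF/√M_HF) / (n_HF/√M_HF + n_NO/√M_NO)
= (2.36/√20.01) / (2.36/√20.01 + 2.36/√30.01) = 0.5276/(0.5276 + 0.4308) = 0.5505.

0.5505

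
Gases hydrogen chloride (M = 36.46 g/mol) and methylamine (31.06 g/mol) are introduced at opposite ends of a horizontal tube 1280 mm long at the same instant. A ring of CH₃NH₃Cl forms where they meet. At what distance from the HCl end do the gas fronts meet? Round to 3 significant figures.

In equal time, each gas travels a distance ∝ its rate ∝ 1/√M, so d_HCl/d_CH₃NH₂ = √(M_CH₃NH₂/M_HCl) = √(31.06/36.46) = 0.9230.
With d_HCl + d_CH₃NH₂ = 1280 mm, d_CH₃NH₂ = 1280/(1 + 0.9230) = 665.6 mm.
d_HCl = 1280 − 665.6 = 614 mm.

614 mm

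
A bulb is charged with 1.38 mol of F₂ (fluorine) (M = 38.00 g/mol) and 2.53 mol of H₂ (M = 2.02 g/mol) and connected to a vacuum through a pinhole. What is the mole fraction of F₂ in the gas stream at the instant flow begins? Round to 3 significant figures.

The effusion rate of species i is ∝ p_i/√M_i ∝ n_i/√M_i.
Mole fraction of F₂ in the effusate = (n_F₂/√M_F₂) / (n_F₂/√M_F₂ + n_H₂/√M_H₂)
= (1.38/√38.00) / (1.38/√38.00 + 2.53/√2.02) = 0.2239/(0.2239 + 1.780) = 0.112.

0.112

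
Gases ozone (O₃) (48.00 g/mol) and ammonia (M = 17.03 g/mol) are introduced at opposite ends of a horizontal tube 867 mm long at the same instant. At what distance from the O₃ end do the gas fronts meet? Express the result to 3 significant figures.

324 mm

The fronts meet when d_O₃ + d_NH₃ = L with d_O₃/d_NH₃ = √(M_NH₃/M_O₃) (Graham's law). Here √(M_NH₃/M_O₃) = √(17.03/48.00) = 0.5956.
With d_O₃ + d_NH₃ = 867 mm, d_NH₃ = 867/(1 + 0.5956) = 543.4 mm.
d_O₃ = 867 − 543.4 = 324 mm.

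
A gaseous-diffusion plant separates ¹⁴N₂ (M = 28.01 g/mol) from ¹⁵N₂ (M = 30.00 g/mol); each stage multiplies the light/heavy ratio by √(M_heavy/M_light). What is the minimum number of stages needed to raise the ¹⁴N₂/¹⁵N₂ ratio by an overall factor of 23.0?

92

With α = √(30.00/28.01) per stage, ln α = ½ ln(1.07105) = 0.03432.
Need α^N ≥ 23.0 ⇒ N ≥ ln(23.0) / ln α = 3.135 / 0.03432 = 91.37.
Minimum whole number of stages: N = 92.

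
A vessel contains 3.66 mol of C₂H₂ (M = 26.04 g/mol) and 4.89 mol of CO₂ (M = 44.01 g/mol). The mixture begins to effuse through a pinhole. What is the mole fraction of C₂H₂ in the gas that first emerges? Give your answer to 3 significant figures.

0.493

Effusion rate of each component ∝ n_i/√M_i (partial pressure × 1/√M).
So x_C₂H₂ in the escaping gas = (n_C₂H₂/√M_C₂H₂) / Σ(n_i/√M_i)
= (3.66/√26.04) / (3.66/√26.04 + 4.89/√44.01) = 0.7172/(0.7172 + 0.7371) = 0.493.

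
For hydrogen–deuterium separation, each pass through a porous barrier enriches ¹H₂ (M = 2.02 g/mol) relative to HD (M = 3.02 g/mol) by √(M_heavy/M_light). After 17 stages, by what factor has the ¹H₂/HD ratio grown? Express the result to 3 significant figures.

Each stage multiplies the ratio by α = √(3.02/2.02), so after 17 stages the overall factor is α^17 = (3.02/2.02)^(17/2).
= 1.49505^(17/2) = 30.5.

30.5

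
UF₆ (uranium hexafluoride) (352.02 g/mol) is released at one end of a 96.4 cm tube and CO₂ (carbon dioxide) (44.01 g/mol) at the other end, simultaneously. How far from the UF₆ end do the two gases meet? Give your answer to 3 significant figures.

In equal time, each gas travels a distance ∝ its rate ∝ 1/√M, so d_UF₆/d_CO₂ = √(M_CO₂/M_UF₆) = √(44.01/352.02) = 0.3536.
With d_UF₆ + d_CO₂ = 96.4 cm, d_CO₂ = 96.4/(1 + 0.3536) = 71.22 cm.
d_UF₆ = 96.4 − 71.22 = 25.2 cm.

25.2 cm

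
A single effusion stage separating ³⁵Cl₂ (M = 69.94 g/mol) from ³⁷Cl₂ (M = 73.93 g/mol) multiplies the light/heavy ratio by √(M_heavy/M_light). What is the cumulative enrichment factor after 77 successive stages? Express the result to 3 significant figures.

The single-stage factor is √(M_heavy/M_light), so 77 stages give [√(73.93/69.94)]^77 = (73.93/69.94)^(77/2).
= 1.05705^(77/2) = 8.47.

8.47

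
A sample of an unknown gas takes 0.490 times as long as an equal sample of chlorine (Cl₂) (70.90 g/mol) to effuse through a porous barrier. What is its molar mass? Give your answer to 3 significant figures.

From Graham's law, t_X/t_Cl₂ = √(M_X/M_Cl₂).
0.490 = √(M_X/70.90)
M_X = 70.90 × 0.490² = 70.90 × 0.2401 = 17.0 g/mol

17.0 g/mol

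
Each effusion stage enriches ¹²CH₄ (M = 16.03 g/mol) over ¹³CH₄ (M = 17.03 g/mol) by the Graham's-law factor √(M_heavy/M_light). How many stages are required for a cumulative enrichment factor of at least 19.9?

Single-stage factor α = √(17.03/16.03), so ln α = ½ ln(1.06238) = 0.03026.
Need α^N ≥ 19.9 ⇒ N ≥ ln(19.9) / ln α = 2.991 / 0.03026 = 98.84.
So at least 99 stages are needed.

99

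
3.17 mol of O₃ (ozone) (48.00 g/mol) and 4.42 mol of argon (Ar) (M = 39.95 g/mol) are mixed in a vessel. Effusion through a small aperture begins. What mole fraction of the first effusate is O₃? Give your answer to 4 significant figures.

0.3955

The effusion rate of species i is ∝ p_i/√M_i ∝ n_i/√M_i.
Mole fraction of O₃ in the effusate = (n_O₃/√M_O₃) / (n_O₃/√M_O₃ + n_Ar/√M_Ar)
= (3.17/√48.00) / (3.17/√48.00 + 4.42/√39.95) = 0.4576/(0.4576 + 0.6993) = 0.3955.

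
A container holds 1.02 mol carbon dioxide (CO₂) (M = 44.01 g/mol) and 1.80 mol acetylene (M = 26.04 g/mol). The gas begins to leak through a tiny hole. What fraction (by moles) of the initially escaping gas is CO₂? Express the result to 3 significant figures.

0.304

Each component's effusion rate ∝ (its partial pressure)·(1/√M) ∝ n_i/√M_i.
Mole fraction of CO₂ in the effusate = (n_CO₂/√M_CO₂) / (n_CO₂/√M_CO₂ + n_C₂H₂/√M_C₂H₂)
= (1.02/√44.01) / (1.02/√44.01 + 1.80/√26.04) = 0.1538/(0.1538 + 0.3527) = 0.304.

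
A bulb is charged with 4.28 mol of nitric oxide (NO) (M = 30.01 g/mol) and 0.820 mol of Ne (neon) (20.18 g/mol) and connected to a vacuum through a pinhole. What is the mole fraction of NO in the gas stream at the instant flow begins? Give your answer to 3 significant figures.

Each component's effusion rate ∝ (its partial pressure)·(1/√M) ∝ n_i/√M_i.
So x_NO in the escaping gas = (n_NO/√M_NO) / Σ(n_i/√M_i)
= (4.28/√30.01) / (4.28/√30.01 + 0.820/√20.18) = 0.7813/(0.7813 + 0.1825) = 0.811.

0.811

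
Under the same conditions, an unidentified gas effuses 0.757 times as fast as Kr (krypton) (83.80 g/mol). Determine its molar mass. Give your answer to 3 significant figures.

By Graham's law, rate_X/rate_Kr = √(M_Kr/M_X).
0.757 = √(83.80/M_X)
M_X = 83.80 / 0.757² = 83.80 / 0.5730 = 146 g/mol

146 g/mol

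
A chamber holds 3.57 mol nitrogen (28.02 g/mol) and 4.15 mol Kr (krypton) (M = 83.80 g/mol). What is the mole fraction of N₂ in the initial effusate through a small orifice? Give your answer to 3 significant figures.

Rate_i ∝ x_i/√M_i (Graham's law weighted by mole fraction), so the effusate composition follows n_i/√M_i.
Mole fraction of N₂ in the effusate = (n_N₂/√M_N₂) / (n_N₂/√M_N₂ + n_Kr/√M_Kr)
= (3.57/√28.02) / (3.57/√28.02 + 4.15/√83.80) = 0.6744/(0.6744 + 0.4533) = 0.598.

0.598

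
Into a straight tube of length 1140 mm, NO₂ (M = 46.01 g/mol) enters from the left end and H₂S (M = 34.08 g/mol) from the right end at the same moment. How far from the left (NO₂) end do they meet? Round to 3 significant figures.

The fronts meet when d_NO₂ + d_H₂S = L with d_NO₂/d_H₂S = √(M_H₂S/M_NO₂) (Graham's law). Here √(M_H₂S/M_NO₂) = √(34.08/46.01) = 0.8606.
With d_NO₂ + d_H₂S = 1140 mm, d_H₂S = 1140/(1 + 0.8606) = 612.7 mm.
d_NO₂ = 1140 − 612.7 = 527 mm.

527 mm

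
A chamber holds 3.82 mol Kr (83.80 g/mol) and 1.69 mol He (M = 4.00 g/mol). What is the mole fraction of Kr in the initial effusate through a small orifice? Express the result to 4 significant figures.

The effusion rate of species i is ∝ p_i/√M_i ∝ n_i/√M_i.
Mole fraction of Kr in the effusate = (n_Kr/√M_Kr) / (n_Kr/√M_Kr + n_He/√M_He)
= (3.82/√83.80) / (3.82/√83.80 + 1.69/√4.00) = 0.4173/(0.4173 + 0.8450) = 0.3306.

0.3306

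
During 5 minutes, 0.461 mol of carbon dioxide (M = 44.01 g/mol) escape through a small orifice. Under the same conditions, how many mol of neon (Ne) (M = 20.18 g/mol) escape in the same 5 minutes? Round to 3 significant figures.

0.681 mol

Using Graham's law: rate_Ne/rate_CO₂ = √(M_CO₂/M_Ne) = √(44.01/20.18) = √2.181 = 1.477.
So the amount for Ne is 0.461 × 1.477 = 0.681 mol.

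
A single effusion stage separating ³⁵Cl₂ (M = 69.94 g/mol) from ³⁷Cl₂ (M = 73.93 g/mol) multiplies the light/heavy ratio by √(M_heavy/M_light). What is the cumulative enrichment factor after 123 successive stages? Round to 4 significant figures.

The single-stage factor is √(M_heavy/M_light), so 123 stages give [√(73.93/69.94)]^123 = (73.93/69.94)^(123/2).
= 1.05705^(123/2) = 30.33.

30.33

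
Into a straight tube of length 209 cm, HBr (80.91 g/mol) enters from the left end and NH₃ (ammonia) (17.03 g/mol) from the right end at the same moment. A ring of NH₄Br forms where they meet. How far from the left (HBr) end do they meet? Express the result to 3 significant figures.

The fronts meet when d_HBr + d_NH₃ = L with d_HBr/d_NH₃ = √(M_NH₃/M_HBr) (Graham's law). Here √(M_NH₃/M_HBr) = √(17.03/80.91) = 0.4588.
With d_HBr + d_NH₃ = 209 cm, d_NH₃ = 209/(1 + 0.4588) = 143.3 cm.
d_HBr = 209 − 143.3 = 65.7 cm.

65.7 cm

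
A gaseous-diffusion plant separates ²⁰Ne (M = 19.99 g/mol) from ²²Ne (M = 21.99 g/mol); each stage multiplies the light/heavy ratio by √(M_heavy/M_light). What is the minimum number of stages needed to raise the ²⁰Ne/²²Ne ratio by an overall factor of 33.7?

74

Single-stage factor α = √(21.99/19.99), so ln α = ½ ln(1.10005) = 0.04768.
Need α^N ≥ 33.7 ⇒ N ≥ ln(33.7) / ln α = 3.517 / 0.04768 = 73.78.
Minimum whole number of stages: N = 74.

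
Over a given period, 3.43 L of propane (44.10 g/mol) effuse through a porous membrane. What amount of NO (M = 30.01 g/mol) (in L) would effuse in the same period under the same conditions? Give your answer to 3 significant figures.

4.16 L

Graham's law gives rate_NO/rate_C₃H₈ = √(M_C₃H₈/M_NO) = √(44.10/30.01) = √1.470 = 1.212.
So the volume for NO is 3.43 × 1.212 = 4.16 L.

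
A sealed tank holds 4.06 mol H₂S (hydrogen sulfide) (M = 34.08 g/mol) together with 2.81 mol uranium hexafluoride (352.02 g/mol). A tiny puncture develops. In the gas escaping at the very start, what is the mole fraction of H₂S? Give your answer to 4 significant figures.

Effusion rate of each component ∝ n_i/√M_i (partial pressure × 1/√M).
x_H₂S(eff) = (n_H₂S/√M_H₂S) / (n_H₂S/√M_H₂S + n_UF₆/√M_UF₆)
= (4.06/√34.08) / (4.06/√34.08 + 2.81/√352.02) = 0.6955/(0.6955 + 0.1498) = 0.8228.

0.8228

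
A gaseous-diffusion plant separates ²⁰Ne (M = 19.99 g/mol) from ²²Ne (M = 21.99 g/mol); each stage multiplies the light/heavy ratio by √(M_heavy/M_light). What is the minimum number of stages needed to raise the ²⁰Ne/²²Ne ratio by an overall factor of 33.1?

With α = √(21.99/19.99) per stage, ln α = ½ ln(1.10005) = 0.04768.
Need α^N ≥ 33.1 ⇒ N ≥ ln(33.1) / ln α = 3.500 / 0.04768 = 73.40.
Rounding up, N = 74 stages.

74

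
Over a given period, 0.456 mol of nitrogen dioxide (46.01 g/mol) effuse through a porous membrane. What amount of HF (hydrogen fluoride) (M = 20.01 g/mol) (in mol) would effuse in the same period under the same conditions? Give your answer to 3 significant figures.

0.691 mol

From Graham's law, rate_HF/rate_NO₂ = √(M_NO₂/M_HF) = √(46.01/20.01) = √2.299 = 1.516.
So the amount for HF is 0.456 × 1.516 = 0.691 mol.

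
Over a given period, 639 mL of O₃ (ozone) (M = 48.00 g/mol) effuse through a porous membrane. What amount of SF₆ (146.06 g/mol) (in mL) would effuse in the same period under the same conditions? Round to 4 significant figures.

Using Graham's law: rate_SF₆/rate_O₃ = √(M_O₃/M_SF₆) = √(48.00/146.06) = √0.3286 = 0.5733.
So the volume for SF₆ is 639 × 0.5733 = 366.3 mL.

366.3 mL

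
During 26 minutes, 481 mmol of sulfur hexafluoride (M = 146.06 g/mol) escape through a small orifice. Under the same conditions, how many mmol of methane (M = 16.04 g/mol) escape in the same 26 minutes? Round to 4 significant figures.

From Graham's law, rate_CH₄/rate_SF₆ = √(M_SF₆/M_CH₄) = √(146.06/16.04) = √9.106 = 3.018.
So the amount for CH₄ is 481 × 3.018 = 1451 mmol.

1451 mmol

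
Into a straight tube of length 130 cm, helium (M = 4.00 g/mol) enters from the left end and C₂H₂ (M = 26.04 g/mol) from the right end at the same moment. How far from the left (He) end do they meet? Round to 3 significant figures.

Distances travelled in equal time are proportional to diffusion rates, so d_He/d_C₂H₂ = √(M_C₂H₂/M_He) = √(26.04/4.00) = 2.551.
With d_He + d_C₂H₂ = 130 cm, d_C₂H₂ = 130/(1 + 2.551) = 36.60 cm.
d_He = 130 − 36.60 = 93.4 cm.

93.4 cm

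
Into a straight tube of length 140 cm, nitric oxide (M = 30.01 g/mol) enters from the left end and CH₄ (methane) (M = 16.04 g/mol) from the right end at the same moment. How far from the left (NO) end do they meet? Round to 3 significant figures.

The fronts meet when d_NO + d_CH₄ = L with d_NO/d_CH₄ = √(M_CH₄/M_NO) (Graham's law). Here √(M_CH₄/M_NO) = √(16.04/30.01) = 0.7311.
With d_NO + d_CH₄ = 140 cm, d_CH₄ = 140/(1 + 0.7311) = 80.87 cm.
d_NO = 140 − 80.87 = 59.1 cm.

59.1 cm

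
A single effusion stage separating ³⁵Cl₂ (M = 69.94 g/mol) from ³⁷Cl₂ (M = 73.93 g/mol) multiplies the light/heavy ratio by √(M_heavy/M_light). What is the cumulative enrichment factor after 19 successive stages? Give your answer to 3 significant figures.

Each stage multiplies the ratio by α = √(73.93/69.94), so after 19 stages the overall factor is α^19 = (73.93/69.94)^(19/2).
= 1.05705^(19/2) = 1.69.

1.69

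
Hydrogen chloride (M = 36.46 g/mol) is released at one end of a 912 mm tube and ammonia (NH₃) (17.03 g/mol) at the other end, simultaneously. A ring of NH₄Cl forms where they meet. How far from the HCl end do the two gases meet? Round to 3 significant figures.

In equal time, each gas travels a distance ∝ its rate ∝ 1/√M, so d_HCl/d_NH₃ = √(M_NH₃/M_HCl) = √(17.03/36.46) = 0.6834.
With d_HCl + d_NH₃ = 912 mm, d_NH₃ = 912/(1 + 0.6834) = 541.7 mm.
d_HCl = 912 − 541.7 = 370 mm.

370 mm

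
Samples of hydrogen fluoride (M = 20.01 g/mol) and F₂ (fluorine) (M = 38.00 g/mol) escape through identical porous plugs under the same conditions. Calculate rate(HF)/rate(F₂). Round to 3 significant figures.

1.38

Graham's law gives rate_HF/rate_F₂ = √(M_F₂/M_HF) = √(38.00/20.01) = √1.899 = 1.38.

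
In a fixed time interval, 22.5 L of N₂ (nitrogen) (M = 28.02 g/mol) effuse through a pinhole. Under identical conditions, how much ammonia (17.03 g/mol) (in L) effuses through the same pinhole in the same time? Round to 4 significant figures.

Since effusion rate ∝ 1/√M, rate_NH₃/rate_N₂ = √(M_N₂/M_NH₃) = √(28.02/17.03) = √1.645 = 1.283.
So the volume for NH₃ is 22.5 × 1.283 = 28.86 L.

28.86 L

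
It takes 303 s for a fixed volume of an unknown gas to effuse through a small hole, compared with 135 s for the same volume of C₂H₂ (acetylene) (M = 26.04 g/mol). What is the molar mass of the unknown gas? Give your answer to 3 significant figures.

131 g/mol

Using Graham's law: t_X/t_C₂H₂ = √(M_X/M_C₂H₂).
303/135 = 2.244 = √(M_X/26.04)
M_X = 26.04 × 2.244² = 26.04 × 5.038 = 131 g/mol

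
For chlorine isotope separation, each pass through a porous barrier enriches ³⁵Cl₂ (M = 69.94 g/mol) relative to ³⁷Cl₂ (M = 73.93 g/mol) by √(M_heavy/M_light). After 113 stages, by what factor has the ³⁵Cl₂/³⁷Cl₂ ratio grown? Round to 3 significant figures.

The single-stage factor is √(M_heavy/M_light), so 113 stages give [√(73.93/69.94)]^113 = (73.93/69.94)^(113/2).
= 1.05705^(113/2) = 23.0.

23.0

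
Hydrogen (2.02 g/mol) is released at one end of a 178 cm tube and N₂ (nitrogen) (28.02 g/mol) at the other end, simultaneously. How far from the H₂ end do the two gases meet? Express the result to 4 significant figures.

140.3 cm

Distances travelled in equal time are proportional to diffusion rates, so d_H₂/d_N₂ = √(M_N₂/M_H₂) = √(28.02/2.02) = 3.724.
With d_H₂ + d_N₂ = 178 cm, d_N₂ = 178/(1 + 3.724) = 37.68 cm.
d_H₂ = 178 − 37.68 = 140.3 cm.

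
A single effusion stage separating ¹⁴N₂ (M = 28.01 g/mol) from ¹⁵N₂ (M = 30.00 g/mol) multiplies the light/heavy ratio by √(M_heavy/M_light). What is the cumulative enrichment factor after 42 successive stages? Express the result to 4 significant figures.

4.226

Overall factor = α^42 with α = √(30.00/28.01), i.e. (30.00/28.01)^(42/2).
= 1.07105^21 = 4.226.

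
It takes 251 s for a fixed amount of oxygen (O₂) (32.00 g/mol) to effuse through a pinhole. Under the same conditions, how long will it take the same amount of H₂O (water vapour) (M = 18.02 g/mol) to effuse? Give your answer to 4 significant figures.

188.4 s

Graham's law gives t_H₂O/t_O₂ = √(M_H₂O/M_O₂) = √(18.02/32.00) = √0.5631 = 0.7504.
So the time for H₂O is 251 × 0.7504 = 188.4 s.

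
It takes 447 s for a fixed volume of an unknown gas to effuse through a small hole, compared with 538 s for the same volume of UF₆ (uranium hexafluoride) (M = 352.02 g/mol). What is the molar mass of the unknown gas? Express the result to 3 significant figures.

243 g/mol

Using Graham's law: t_X/t_UF₆ = √(M_X/M_UF₆).
447/538 = 0.8309 = √(M_X/352.02)
M_X = 352.02 × 0.8309² = 352.02 × 0.6903 = 243 g/mol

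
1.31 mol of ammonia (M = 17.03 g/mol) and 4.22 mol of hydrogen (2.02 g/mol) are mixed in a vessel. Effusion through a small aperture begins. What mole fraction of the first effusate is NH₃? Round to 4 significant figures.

The effusion rate of species i is ∝ p_i/√M_i ∝ n_i/√M_i.
x_NH₃(eff) = (n_NH₃/√M_NH₃) / (n_NH₃/√M_NH₃ + n_H₂/√M_H₂)
= (1.31/√17.03) / (1.31/√17.03 + 4.22/√2.02) = 0.3174/(0.3174 + 2.969) = 0.09659.

0.09659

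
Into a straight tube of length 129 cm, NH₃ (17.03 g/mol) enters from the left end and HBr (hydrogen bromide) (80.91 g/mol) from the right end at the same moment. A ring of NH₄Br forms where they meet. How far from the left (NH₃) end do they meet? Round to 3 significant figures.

The fronts meet when d_NH₃ + d_HBr = L with d_NH₃/d_HBr = √(M_HBr/M_NH₃) (Graham's law). Here √(M_HBr/M_NH₃) = √(80.91/17.03) = 2.180.
With d_NH₃ + d_HBr = 129 cm, d_HBr = 129/(1 + 2.180) = 40.57 cm.
d_NH₃ = 129 − 40.57 = 88.4 cm.

88.4 cm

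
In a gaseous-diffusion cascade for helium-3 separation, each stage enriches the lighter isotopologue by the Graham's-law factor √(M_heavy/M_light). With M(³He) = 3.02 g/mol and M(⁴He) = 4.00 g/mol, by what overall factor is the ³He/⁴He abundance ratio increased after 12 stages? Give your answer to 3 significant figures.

5.40

After 12 stages the ratio has grown by (√(4.00/3.02))^12 = (4.00/3.02)^(12/2).
= 1.32450^6 = 5.40.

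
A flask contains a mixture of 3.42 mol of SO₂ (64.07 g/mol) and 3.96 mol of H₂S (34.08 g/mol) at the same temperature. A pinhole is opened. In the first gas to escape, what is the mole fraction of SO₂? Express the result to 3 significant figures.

0.386

The effusion rate of species i is ∝ p_i/√M_i ∝ n_i/√M_i.
Mole fraction of SO₂ in the effusate = (n_SO₂/√M_SO₂) / (n_SO₂/√M_SO₂ + n_H₂S/√M_H₂S)
= (3.42/√64.07) / (3.42/√64.07 + 3.96/√34.08) = 0.4273/(0.4273 + 0.6783) = 0.386.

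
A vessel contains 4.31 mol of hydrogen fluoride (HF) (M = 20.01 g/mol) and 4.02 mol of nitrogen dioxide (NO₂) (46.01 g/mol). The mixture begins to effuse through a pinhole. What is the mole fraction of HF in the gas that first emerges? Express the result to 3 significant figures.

Effusion rate of each component ∝ n_i/√M_i (partial pressure × 1/√M).
x_HF(eff) = (n_HF/√M_HF) / (n_HF/√M_HF + n_NO₂/√M_NO₂)
= (4.31/√20.01) / (4.31/√20.01 + 4.02/√46.01) = 0.9635/(0.9635 + 0.5927) = 0.619.

0.619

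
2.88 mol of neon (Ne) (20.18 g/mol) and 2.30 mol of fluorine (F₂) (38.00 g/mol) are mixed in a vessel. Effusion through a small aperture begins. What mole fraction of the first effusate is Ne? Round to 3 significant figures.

0.632

Rate_i ∝ x_i/√M_i (Graham's law weighted by mole fraction), so the effusate composition follows n_i/√M_i.
Mole fraction of Ne in the effusate = (n_Ne/√M_Ne) / (n_Ne/√M_Ne + n_F₂/√M_F₂)
= (2.88/√20.18) / (2.88/√20.18 + 2.30/√38.00) = 0.6411/(0.6411 + 0.3731) = 0.632.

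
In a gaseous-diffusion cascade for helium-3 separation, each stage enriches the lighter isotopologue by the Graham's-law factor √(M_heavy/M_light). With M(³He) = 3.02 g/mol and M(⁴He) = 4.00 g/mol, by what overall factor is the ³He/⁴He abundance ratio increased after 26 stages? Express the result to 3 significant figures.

38.6

The single-stage factor is √(M_heavy/M_light), so 26 stages give [√(4.00/3.02)]^26 = (4.00/3.02)^(26/2).
= 1.32450^13 = 38.6.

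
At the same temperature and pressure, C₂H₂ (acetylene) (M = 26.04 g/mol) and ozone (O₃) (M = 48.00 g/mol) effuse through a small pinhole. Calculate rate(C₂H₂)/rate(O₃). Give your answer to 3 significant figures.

From Graham's law, rate_C₂H₂/rate_O₃ = √(M_O₃/M_C₂H₂) = √(48.00/26.04) = √1.843 = 1.36.

1.36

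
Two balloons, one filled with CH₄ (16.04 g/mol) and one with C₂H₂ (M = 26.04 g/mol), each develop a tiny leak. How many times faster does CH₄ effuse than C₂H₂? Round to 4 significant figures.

1.274

By Graham's law, rate_CH₄/rate_C₂H₂ = √(M_C₂H₂/M_CH₄) = √(26.04/16.04) = √1.623 = 1.274.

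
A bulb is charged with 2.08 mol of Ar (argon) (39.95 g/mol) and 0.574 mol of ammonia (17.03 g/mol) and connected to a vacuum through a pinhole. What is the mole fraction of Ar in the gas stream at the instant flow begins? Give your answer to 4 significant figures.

0.7029

Rate_i ∝ x_i/√M_i (Graham's law weighted by mole fraction), so the effusate composition follows n_i/√M_i.
Mole fraction of Ar in the effusate = (n_Ar/√M_Ar) / (n_Ar/√M_Ar + n_NH₃/√M_NH₃)
= (2.08/√39.95) / (2.08/√39.95 + 0.574/√17.03) = 0.3291/(0.3291 + 0.1391) = 0.7029.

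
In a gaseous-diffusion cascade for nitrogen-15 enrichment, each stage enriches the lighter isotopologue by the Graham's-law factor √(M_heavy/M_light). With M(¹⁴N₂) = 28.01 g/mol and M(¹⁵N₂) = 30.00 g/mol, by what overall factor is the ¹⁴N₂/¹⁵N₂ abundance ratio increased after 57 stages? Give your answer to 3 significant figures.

7.07

After 57 stages the ratio has grown by (√(30.00/28.01))^57 = (30.00/28.01)^(57/2).
= 1.07105^(57/2) = 7.07.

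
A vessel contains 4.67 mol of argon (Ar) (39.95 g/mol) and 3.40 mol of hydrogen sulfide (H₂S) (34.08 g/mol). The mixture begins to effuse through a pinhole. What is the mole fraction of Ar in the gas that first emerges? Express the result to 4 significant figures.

The effusion rate of species i is ∝ p_i/√M_i ∝ n_i/√M_i.
x_Ar(eff) = (n_Ar/√M_Ar) / (n_Ar/√M_Ar + n_H₂S/√M_H₂S)
= (4.67/√39.95) / (4.67/√39.95 + 3.40/√34.08) = 0.7389/(0.7389 + 0.5824) = 0.5592.

0.5592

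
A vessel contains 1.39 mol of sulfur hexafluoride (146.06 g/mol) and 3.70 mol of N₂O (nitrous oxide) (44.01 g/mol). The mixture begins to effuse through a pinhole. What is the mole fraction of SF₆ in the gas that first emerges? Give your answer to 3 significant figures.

The effusion rate of species i is ∝ p_i/√M_i ∝ n_i/√M_i.
Mole fraction of SF₆ in the effusate = (n_SF₆/√M_SF₆) / (n_SF₆/√M_SF₆ + n_N₂O/√M_N₂O)
= (1.39/√146.06) / (1.39/√146.06 + 3.70/√44.01) = 0.1150/(0.1150 + 0.5577) = 0.171.

0.171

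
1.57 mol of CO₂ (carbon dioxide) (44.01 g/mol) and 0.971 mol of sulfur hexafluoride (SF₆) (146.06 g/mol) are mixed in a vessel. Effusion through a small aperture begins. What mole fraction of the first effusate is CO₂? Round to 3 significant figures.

Effusion rate of each component ∝ n_i/√M_i (partial pressure × 1/√M).
Mole fraction of CO₂ in the effusate = (n_CO₂/√M_CO₂) / (n_CO₂/√M_CO₂ + n_SF₆/√M_SF₆)
= (1.57/√44.01) / (1.57/√44.01 + 0.971/√146.06) = 0.2367/(0.2367 + 0.08034) = 0.747.

0.747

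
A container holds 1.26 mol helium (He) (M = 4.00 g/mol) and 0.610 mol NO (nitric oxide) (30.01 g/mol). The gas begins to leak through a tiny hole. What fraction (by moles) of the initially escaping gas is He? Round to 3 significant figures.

0.850

Effusion rate of each component ∝ n_i/√M_i (partial pressure × 1/√M).
So x_He in the escaping gas = (n_He/√M_He) / Σ(n_i/√M_i)
= (1.26/√4.00) / (1.26/√4.00 + 0.610/√30.01) = 0.6300/(0.6300 + 0.1114) = 0.850.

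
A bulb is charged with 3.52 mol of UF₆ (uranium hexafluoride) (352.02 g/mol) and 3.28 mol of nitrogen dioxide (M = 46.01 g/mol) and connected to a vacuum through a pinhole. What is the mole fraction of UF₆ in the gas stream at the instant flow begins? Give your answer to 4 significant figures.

The effusion rate of species i is ∝ p_i/√M_i ∝ n_i/√M_i.
Mole fraction of UF₆ in the effusate = (n_UF₆/√M_UF₆) / (n_UF₆/√M_UF₆ + n_NO₂/√M_NO₂)
= (3.52/√352.02) / (3.52/√352.02 + 3.28/√46.01) = 0.1876/(0.1876 + 0.4836) = 0.2795.

0.2795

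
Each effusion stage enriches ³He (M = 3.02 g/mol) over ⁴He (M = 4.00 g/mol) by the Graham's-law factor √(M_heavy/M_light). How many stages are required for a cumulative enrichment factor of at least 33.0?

25

Per stage α = (4.00/3.02)^(1/2) = 1.32450^0.5, giving ln α = 0.1405.
Need α^N ≥ 33.0 ⇒ N ≥ ln(33.0) / ln α = 3.497 / 0.1405 = 24.88.
Minimum whole number of stages: N = 25.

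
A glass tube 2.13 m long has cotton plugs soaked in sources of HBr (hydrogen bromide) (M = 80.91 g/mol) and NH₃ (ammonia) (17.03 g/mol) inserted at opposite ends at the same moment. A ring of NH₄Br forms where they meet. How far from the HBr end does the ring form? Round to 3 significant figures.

Graham's law gives d_HBr/d_NH₃ = rate_HBr/rate_NH₃ = √(M_NH₃/M_HBr) = √(17.03/80.91) = 0.4588.
With d_HBr + d_NH₃ = 2.13 m, d_NH₃ = 2.13/(1 + 0.4588) = 1.460 m.
d_HBr = 2.13 − 1.460 = 0.670 m.

0.670 m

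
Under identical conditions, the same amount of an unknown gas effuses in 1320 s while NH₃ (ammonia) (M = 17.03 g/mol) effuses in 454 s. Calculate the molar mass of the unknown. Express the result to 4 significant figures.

144.0 g/mol

Using Graham's law: t_X/t_NH₃ = √(M_X/M_NH₃).
1320/454 = 2.907 = √(M_X/17.03)
M_X = 17.03 × 2.907² = 17.03 × 8.453 = 144.0 g/mol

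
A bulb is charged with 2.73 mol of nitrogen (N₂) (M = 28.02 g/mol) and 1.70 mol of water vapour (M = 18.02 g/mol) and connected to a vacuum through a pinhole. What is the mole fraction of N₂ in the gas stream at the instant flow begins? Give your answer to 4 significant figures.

Effusion rate of each component ∝ n_i/√M_i (partial pressure × 1/√M).
Mole fraction of N₂ in the effusate = (n_N₂/√M_N₂) / (n_N₂/√M_N₂ + n_H₂O/√M_H₂O)
= (2.73/√28.02) / (2.73/√28.02 + 1.70/√18.02) = 0.5157/(0.5157 + 0.4005) = 0.5629.

0.5629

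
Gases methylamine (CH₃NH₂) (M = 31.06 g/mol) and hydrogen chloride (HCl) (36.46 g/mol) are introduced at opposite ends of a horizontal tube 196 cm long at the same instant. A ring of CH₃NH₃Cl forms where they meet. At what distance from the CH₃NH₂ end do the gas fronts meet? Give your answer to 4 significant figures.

Distances travelled in equal time are proportional to diffusion rates, so d_CH₃NH₂/d_HCl = √(M_HCl/M_CH₃NH₂) = √(36.46/31.06) = 1.083.
With d_CH₃NH₂ + d_HCl = 196 cm, d_HCl = 196/(1 + 1.083) = 94.07 cm.
d_CH₃NH₂ = 196 − 94.07 = 101.9 cm.

101.9 cm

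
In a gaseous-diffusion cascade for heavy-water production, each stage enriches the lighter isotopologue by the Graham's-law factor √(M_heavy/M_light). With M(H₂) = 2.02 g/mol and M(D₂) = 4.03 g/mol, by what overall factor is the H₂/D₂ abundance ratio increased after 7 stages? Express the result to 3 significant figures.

11.2

After 7 stages the ratio has grown by (√(4.03/2.02))^7 = (4.03/2.02)^(7/2).
= 1.99505^(7/2) = 11.2.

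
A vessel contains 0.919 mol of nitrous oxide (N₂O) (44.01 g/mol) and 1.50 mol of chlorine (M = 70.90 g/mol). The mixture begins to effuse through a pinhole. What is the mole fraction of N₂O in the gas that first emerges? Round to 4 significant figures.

Each component's effusion rate ∝ (its partial pressure)·(1/√M) ∝ n_i/√M_i.
x_N₂O(eff) = (n_N₂O/√M_N₂O) / (n_N₂O/√M_N₂O + n_Cl₂/√M_Cl₂)
= (0.919/√44.01) / (0.919/√44.01 + 1.50/√70.90) = 0.1385/(0.1385 + 0.1781) = 0.4375.

0.4375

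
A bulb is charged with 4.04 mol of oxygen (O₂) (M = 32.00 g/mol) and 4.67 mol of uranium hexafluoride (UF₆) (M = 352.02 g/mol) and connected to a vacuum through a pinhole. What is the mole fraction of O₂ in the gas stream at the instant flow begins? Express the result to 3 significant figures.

0.742

Rate_i ∝ x_i/√M_i (Graham's law weighted by mole fraction), so the effusate composition follows n_i/√M_i.
So x_O₂ in the escaping gas = (n_O₂/√M_O₂) / Σ(n_i/√M_i)
= (4.04/√32.00) / (4.04/√32.00 + 4.67/√352.02) = 0.7142/(0.7142 + 0.2489) = 0.742.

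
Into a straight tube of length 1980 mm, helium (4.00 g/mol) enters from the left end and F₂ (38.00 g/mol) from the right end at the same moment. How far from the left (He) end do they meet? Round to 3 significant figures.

1490 mm

In equal time, each gas travels a distance ∝ its rate ∝ 1/√M, so d_He/d_F₂ = √(M_F₂/M_He) = √(38.00/4.00) = 3.082.
With d_He + d_F₂ = 1980 mm, d_F₂ = 1980/(1 + 3.082) = 485.0 mm.
d_He = 1980 − 485.0 = 1490 mm.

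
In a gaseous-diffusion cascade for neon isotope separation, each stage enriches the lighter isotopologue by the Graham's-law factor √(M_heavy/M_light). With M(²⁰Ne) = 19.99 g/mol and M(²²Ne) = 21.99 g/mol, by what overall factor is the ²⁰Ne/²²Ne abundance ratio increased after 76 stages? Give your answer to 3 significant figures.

After 76 stages the ratio has grown by (√(21.99/19.99))^76 = (21.99/19.99)^(76/2).
= 1.10005^38 = 37.5.

37.5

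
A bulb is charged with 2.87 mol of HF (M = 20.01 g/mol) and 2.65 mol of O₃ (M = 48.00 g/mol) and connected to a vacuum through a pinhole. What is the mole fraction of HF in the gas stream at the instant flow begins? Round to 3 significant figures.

Rate_i ∝ x_i/√M_i (Graham's law weighted by mole fraction), so the effusate composition follows n_i/√M_i.
Mole fraction of HF in the effusate = (n_HF/√M_HF) / (n_HF/√M_HF + n_O₃/√M_O₃)
= (2.87/√20.01) / (2.87/√20.01 + 2.65/√48.00) = 0.6416/(0.6416 + 0.3825) = 0.627.

0.627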